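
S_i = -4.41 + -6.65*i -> [-4.41, -11.06, -17.71, -24.36, -31.01]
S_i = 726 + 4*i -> [726, 730, 734, 738, 742]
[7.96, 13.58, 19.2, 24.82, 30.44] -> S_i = 7.96 + 5.62*i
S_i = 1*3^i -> [1, 3, 9, 27, 81]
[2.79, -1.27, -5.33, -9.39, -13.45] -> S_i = 2.79 + -4.06*i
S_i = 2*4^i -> [2, 8, 32, 128, 512]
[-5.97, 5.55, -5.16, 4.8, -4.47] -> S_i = -5.97*(-0.93)^i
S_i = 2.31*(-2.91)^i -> [2.31, -6.72, 19.56, -56.92, 165.65]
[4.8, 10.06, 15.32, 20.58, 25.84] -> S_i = 4.80 + 5.26*i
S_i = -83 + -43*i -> [-83, -126, -169, -212, -255]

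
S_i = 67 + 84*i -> [67, 151, 235, 319, 403]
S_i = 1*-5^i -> [1, -5, 25, -125, 625]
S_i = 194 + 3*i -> [194, 197, 200, 203, 206]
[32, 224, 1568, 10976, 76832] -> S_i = 32*7^i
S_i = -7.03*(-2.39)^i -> [-7.03, 16.8, -40.16, 95.97, -229.38]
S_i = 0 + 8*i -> [0, 8, 16, 24, 32]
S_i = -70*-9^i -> [-70, 630, -5670, 51030, -459270]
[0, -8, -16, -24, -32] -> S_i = 0 + -8*i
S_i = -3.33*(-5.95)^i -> [-3.33, 19.81, -117.89, 701.45, -4173.61]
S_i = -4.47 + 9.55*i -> [-4.47, 5.08, 14.63, 24.18, 33.73]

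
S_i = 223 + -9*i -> [223, 214, 205, 196, 187]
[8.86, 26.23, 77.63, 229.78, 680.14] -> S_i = 8.86*2.96^i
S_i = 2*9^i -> [2, 18, 162, 1458, 13122]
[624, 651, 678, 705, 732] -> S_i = 624 + 27*i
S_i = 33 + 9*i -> [33, 42, 51, 60, 69]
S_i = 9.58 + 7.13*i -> [9.58, 16.71, 23.84, 30.97, 38.1]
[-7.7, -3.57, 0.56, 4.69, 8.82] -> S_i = -7.70 + 4.13*i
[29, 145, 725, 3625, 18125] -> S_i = 29*5^i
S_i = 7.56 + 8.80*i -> [7.56, 16.36, 25.16, 33.96, 42.76]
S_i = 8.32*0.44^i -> [8.32, 3.66, 1.61, 0.71, 0.31]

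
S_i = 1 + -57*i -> [1, -56, -113, -170, -227]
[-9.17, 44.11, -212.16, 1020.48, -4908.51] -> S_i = -9.17*(-4.81)^i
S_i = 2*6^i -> [2, 12, 72, 432, 2592]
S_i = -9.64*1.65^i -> [-9.64, -15.91, -26.24, -43.3, -71.45]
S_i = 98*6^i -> [98, 588, 3528, 21168, 127008]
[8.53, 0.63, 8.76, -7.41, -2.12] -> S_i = Random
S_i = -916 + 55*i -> [-916, -861, -806, -751, -696]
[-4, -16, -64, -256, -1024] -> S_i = -4*4^i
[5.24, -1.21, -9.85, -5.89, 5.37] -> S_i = Random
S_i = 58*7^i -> [58, 406, 2842, 19894, 139258]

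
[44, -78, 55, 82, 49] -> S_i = Random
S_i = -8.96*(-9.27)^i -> [-8.96, 83.06, -769.96, 7137.52, -66164.79]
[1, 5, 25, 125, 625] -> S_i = 1*5^i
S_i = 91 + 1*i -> [91, 92, 93, 94, 95]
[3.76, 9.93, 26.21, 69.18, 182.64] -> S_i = 3.76*2.64^i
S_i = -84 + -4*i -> [-84, -88, -92, -96, -100]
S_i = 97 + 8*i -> [97, 105, 113, 121, 129]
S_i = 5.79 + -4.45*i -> [5.79, 1.34, -3.11, -7.56, -12.01]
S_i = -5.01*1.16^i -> [-5.01, -5.81, -6.74, -7.82, -9.07]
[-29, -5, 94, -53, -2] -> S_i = Random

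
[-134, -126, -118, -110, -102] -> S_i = -134 + 8*i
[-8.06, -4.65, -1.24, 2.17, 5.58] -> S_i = -8.06 + 3.41*i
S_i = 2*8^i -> [2, 16, 128, 1024, 8192]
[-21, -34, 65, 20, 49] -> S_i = Random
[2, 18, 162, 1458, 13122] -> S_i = 2*9^i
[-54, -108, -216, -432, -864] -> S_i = -54*2^i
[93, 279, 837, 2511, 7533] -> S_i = 93*3^i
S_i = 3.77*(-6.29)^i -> [3.77, -23.71, 149.16, -938.2, 5901.25]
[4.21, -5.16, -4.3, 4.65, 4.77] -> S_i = Random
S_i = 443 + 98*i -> [443, 541, 639, 737, 835]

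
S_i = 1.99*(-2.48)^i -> [1.99, -4.94, 12.24, -30.35, 75.28]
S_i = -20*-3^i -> [-20, 60, -180, 540, -1620]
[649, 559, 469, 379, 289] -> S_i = 649 + -90*i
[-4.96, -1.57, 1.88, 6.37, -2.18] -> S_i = Random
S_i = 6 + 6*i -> [6, 12, 18, 24, 30]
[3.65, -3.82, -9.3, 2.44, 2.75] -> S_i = Random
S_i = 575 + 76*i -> [575, 651, 727, 803, 879]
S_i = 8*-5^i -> [8, -40, 200, -1000, 5000]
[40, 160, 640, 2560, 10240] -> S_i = 40*4^i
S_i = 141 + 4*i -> [141, 145, 149, 153, 157]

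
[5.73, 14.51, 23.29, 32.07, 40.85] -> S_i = 5.73 + 8.78*i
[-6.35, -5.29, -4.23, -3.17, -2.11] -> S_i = -6.35 + 1.06*i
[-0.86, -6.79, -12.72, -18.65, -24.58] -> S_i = -0.86 + -5.93*i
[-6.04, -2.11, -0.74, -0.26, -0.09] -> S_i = -6.04*0.35^i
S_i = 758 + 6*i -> [758, 764, 770, 776, 782]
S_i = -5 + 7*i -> [-5, 2, 9, 16, 23]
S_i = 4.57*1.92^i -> [4.57, 8.77, 16.85, 32.35, 62.1]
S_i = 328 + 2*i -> [328, 330, 332, 334, 336]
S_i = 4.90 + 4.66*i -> [4.9, 9.56, 14.22, 18.88, 23.54]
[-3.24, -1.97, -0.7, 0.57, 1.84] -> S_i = -3.24 + 1.27*i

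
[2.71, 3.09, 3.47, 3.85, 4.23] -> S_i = 2.71 + 0.38*i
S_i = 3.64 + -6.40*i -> [3.64, -2.76, -9.16, -15.56, -21.96]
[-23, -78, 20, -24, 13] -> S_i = Random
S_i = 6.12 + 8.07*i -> [6.12, 14.19, 22.26, 30.33, 38.4]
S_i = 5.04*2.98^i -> [5.04, 15.02, 44.76, 133.38, 397.46]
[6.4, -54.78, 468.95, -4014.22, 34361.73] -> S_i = 6.40*(-8.56)^i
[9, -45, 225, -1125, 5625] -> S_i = 9*-5^i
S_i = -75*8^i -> [-75, -600, -4800, -38400, -307200]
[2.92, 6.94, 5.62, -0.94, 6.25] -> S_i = Random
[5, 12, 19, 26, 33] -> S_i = 5 + 7*i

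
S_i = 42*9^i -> [42, 378, 3402, 30618, 275562]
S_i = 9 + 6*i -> [9, 15, 21, 27, 33]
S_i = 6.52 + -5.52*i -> [6.52, 1.0, -4.52, -10.04, -15.56]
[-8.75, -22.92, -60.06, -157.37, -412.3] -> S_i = -8.75*2.62^i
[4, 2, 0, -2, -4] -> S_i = 4 + -2*i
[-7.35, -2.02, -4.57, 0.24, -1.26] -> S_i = Random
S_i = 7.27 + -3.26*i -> [7.27, 4.01, 0.75, -2.51, -5.77]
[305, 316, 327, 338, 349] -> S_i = 305 + 11*i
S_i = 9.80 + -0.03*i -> [9.8, 9.77, 9.74, 9.71, 9.68]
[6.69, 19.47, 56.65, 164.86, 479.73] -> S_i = 6.69*2.91^i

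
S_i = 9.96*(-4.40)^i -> [9.96, -43.82, 192.83, -848.43, 3733.1]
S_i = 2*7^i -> [2, 14, 98, 686, 4802]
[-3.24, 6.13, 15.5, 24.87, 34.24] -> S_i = -3.24 + 9.37*i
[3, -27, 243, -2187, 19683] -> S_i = 3*-9^i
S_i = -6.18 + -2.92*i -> [-6.18, -9.1, -12.02, -14.94, -17.86]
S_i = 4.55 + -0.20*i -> [4.55, 4.35, 4.15, 3.95, 3.75]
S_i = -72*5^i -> [-72, -360, -1800, -9000, -45000]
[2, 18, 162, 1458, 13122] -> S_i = 2*9^i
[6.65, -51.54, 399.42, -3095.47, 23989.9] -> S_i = 6.65*(-7.75)^i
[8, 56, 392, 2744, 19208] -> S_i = 8*7^i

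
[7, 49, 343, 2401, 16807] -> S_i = 7*7^i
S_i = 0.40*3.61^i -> [0.4, 1.44, 5.21, 18.82, 67.93]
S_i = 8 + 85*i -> [8, 93, 178, 263, 348]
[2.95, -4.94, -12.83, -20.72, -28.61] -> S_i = 2.95 + -7.89*i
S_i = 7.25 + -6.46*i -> [7.25, 0.79, -5.67, -12.13, -18.59]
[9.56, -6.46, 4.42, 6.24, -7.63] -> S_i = Random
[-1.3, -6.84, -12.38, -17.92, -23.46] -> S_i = -1.30 + -5.54*i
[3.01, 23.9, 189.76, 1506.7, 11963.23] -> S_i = 3.01*7.94^i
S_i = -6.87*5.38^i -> [-6.87, -36.96, -198.85, -1069.8, -5755.54]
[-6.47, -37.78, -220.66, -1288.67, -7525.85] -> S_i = -6.47*5.84^i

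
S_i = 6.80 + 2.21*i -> [6.8, 9.01, 11.22, 13.43, 15.64]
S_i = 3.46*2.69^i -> [3.46, 9.31, 25.04, 67.35, 181.17]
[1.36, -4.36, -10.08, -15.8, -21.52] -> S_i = 1.36 + -5.72*i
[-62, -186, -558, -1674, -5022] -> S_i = -62*3^i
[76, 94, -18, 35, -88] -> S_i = Random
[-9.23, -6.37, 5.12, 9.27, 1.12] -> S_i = Random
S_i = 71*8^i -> [71, 568, 4544, 36352, 290816]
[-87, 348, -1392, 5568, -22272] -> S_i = -87*-4^i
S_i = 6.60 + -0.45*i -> [6.6, 6.15, 5.7, 5.25, 4.8]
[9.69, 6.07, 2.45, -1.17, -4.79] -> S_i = 9.69 + -3.62*i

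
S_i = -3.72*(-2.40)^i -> [-3.72, 8.93, -21.43, 51.43, -123.42]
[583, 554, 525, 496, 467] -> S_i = 583 + -29*i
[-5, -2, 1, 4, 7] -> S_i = -5 + 3*i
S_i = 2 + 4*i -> [2, 6, 10, 14, 18]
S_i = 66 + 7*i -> [66, 73, 80, 87, 94]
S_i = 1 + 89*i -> [1, 90, 179, 268, 357]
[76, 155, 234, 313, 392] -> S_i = 76 + 79*i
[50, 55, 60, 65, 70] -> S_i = 50 + 5*i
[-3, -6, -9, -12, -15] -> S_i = -3 + -3*i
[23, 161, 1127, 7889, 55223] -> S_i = 23*7^i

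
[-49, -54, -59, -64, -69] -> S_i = -49 + -5*i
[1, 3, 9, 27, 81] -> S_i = 1*3^i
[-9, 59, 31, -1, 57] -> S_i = Random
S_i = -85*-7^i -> [-85, 595, -4165, 29155, -204085]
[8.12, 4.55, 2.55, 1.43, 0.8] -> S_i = 8.12*0.56^i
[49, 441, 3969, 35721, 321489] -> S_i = 49*9^i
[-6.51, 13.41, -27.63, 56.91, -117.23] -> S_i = -6.51*(-2.06)^i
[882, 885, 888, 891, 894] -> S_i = 882 + 3*i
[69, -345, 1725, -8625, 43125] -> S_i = 69*-5^i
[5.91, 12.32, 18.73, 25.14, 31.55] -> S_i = 5.91 + 6.41*i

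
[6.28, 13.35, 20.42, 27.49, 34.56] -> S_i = 6.28 + 7.07*i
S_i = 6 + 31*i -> [6, 37, 68, 99, 130]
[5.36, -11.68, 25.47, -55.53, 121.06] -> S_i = 5.36*(-2.18)^i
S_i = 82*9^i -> [82, 738, 6642, 59778, 538002]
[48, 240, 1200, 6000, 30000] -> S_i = 48*5^i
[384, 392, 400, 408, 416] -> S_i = 384 + 8*i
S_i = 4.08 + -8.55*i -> [4.08, -4.47, -13.02, -21.57, -30.12]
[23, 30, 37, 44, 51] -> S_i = 23 + 7*i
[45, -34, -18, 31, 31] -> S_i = Random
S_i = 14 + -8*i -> [14, 6, -2, -10, -18]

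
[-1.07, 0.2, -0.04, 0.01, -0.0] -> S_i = -1.07*(-0.19)^i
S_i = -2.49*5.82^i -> [-2.49, -14.49, -84.34, -490.87, -2856.88]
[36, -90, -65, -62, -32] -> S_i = Random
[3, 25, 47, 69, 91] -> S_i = 3 + 22*i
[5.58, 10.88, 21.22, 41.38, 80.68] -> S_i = 5.58*1.95^i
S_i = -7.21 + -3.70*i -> [-7.21, -10.91, -14.61, -18.31, -22.01]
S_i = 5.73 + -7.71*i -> [5.73, -1.98, -9.69, -17.4, -25.11]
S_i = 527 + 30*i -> [527, 557, 587, 617, 647]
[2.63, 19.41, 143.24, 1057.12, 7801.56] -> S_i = 2.63*7.38^i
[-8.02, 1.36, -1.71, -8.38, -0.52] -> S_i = Random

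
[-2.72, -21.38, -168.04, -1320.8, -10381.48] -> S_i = -2.72*7.86^i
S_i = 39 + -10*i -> [39, 29, 19, 9, -1]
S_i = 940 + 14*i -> [940, 954, 968, 982, 996]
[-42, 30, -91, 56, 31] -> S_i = Random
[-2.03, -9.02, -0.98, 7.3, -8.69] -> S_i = Random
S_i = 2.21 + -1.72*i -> [2.21, 0.49, -1.23, -2.95, -4.67]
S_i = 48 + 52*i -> [48, 100, 152, 204, 256]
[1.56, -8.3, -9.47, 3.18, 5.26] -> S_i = Random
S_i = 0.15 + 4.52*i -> [0.15, 4.67, 9.19, 13.71, 18.23]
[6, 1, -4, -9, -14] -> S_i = 6 + -5*i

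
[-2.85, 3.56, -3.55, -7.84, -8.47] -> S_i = Random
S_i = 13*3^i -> [13, 39, 117, 351, 1053]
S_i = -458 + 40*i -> [-458, -418, -378, -338, -298]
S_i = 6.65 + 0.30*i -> [6.65, 6.95, 7.25, 7.55, 7.85]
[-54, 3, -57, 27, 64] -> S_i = Random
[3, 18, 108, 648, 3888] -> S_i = 3*6^i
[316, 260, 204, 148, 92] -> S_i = 316 + -56*i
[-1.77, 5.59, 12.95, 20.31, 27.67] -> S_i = -1.77 + 7.36*i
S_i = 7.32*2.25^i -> [7.32, 16.47, 37.06, 83.38, 187.6]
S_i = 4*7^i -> [4, 28, 196, 1372, 9604]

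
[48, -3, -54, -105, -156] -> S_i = 48 + -51*i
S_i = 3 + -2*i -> [3, 1, -1, -3, -5]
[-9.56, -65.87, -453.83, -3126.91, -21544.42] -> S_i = -9.56*6.89^i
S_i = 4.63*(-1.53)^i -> [4.63, -7.08, 10.84, -16.58, 25.37]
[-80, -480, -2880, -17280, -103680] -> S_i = -80*6^i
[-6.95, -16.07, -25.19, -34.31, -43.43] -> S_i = -6.95 + -9.12*i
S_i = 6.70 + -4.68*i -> [6.7, 2.02, -2.66, -7.34, -12.02]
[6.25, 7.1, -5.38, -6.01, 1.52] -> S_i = Random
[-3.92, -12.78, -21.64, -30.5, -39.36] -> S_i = -3.92 + -8.86*i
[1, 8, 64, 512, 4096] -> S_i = 1*8^i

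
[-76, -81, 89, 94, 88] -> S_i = Random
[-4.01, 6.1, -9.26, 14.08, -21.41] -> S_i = -4.01*(-1.52)^i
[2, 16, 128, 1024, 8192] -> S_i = 2*8^i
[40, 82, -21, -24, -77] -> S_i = Random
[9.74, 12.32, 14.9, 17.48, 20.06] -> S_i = 9.74 + 2.58*i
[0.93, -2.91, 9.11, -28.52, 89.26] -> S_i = 0.93*(-3.13)^i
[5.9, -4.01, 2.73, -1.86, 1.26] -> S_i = 5.90*(-0.68)^i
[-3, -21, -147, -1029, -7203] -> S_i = -3*7^i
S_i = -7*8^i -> [-7, -56, -448, -3584, -28672]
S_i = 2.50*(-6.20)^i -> [2.5, -15.5, 96.1, -595.82, 3694.08]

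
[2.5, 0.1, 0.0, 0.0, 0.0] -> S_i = 2.50*0.04^i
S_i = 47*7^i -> [47, 329, 2303, 16121, 112847]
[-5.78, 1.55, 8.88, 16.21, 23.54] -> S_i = -5.78 + 7.33*i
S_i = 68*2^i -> [68, 136, 272, 544, 1088]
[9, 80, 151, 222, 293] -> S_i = 9 + 71*i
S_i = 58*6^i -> [58, 348, 2088, 12528, 75168]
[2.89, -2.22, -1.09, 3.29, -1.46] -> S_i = Random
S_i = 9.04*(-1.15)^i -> [9.04, -10.4, 11.96, -13.75, 15.81]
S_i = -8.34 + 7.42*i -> [-8.34, -0.92, 6.5, 13.92, 21.34]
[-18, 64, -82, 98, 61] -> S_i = Random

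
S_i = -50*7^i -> [-50, -350, -2450, -17150, -120050]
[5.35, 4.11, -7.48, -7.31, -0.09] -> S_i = Random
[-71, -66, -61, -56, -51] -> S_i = -71 + 5*i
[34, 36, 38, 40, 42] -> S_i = 34 + 2*i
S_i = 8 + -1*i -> [8, 7, 6, 5, 4]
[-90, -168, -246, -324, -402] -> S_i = -90 + -78*i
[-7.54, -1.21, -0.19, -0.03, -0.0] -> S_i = -7.54*0.16^i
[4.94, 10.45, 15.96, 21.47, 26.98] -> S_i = 4.94 + 5.51*i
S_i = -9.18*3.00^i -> [-9.18, -27.54, -82.62, -247.86, -743.58]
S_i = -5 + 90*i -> [-5, 85, 175, 265, 355]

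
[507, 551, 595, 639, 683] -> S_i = 507 + 44*i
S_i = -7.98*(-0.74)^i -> [-7.98, 5.91, -4.37, 3.23, -2.39]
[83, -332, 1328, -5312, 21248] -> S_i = 83*-4^i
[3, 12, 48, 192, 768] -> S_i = 3*4^i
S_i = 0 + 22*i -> [0, 22, 44, 66, 88]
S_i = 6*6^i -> [6, 36, 216, 1296, 7776]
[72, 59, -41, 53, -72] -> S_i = Random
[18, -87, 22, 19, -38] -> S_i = Random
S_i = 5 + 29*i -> [5, 34, 63, 92, 121]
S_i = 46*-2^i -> [46, -92, 184, -368, 736]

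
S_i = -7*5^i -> [-7, -35, -175, -875, -4375]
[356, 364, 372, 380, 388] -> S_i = 356 + 8*i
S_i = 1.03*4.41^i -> [1.03, 4.54, 20.03, 88.34, 389.58]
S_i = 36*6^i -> [36, 216, 1296, 7776, 46656]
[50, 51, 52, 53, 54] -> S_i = 50 + 1*i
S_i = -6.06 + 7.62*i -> [-6.06, 1.56, 9.18, 16.8, 24.42]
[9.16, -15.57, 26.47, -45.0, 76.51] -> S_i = 9.16*(-1.70)^i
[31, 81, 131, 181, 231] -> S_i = 31 + 50*i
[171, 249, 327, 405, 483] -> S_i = 171 + 78*i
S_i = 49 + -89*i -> [49, -40, -129, -218, -307]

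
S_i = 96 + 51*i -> [96, 147, 198, 249, 300]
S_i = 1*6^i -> [1, 6, 36, 216, 1296]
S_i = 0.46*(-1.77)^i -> [0.46, -0.81, 1.44, -2.55, 4.51]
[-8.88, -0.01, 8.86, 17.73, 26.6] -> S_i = -8.88 + 8.87*i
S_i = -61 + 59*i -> [-61, -2, 57, 116, 175]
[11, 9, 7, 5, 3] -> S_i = 11 + -2*i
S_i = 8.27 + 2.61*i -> [8.27, 10.88, 13.49, 16.1, 18.71]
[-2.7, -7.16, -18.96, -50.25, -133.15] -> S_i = -2.70*2.65^i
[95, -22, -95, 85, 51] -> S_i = Random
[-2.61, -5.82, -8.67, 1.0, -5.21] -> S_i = Random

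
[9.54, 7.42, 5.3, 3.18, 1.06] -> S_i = 9.54 + -2.12*i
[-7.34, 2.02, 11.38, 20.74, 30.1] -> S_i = -7.34 + 9.36*i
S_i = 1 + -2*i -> [1, -1, -3, -5, -7]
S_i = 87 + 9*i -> [87, 96, 105, 114, 123]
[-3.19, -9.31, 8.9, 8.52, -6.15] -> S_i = Random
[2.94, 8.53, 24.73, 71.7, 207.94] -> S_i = 2.94*2.90^i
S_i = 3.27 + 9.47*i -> [3.27, 12.74, 22.21, 31.68, 41.15]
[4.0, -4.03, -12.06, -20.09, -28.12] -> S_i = 4.00 + -8.03*i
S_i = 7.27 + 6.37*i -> [7.27, 13.64, 20.01, 26.38, 32.75]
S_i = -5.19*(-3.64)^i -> [-5.19, 18.89, -68.77, 250.31, -911.11]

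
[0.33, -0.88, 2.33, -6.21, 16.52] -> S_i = 0.33*(-2.66)^i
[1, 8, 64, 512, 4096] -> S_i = 1*8^i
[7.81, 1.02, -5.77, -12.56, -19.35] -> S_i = 7.81 + -6.79*i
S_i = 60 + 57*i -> [60, 117, 174, 231, 288]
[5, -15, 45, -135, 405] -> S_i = 5*-3^i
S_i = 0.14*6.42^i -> [0.14, 0.9, 5.77, 37.05, 237.83]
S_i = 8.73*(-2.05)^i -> [8.73, -17.9, 36.69, -75.21, 154.18]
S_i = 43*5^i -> [43, 215, 1075, 5375, 26875]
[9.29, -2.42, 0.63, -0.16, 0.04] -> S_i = 9.29*(-0.26)^i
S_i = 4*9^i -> [4, 36, 324, 2916, 26244]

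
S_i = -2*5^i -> [-2, -10, -50, -250, -1250]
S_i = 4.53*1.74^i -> [4.53, 7.88, 13.72, 23.86, 41.52]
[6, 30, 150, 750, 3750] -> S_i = 6*5^i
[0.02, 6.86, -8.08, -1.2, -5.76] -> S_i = Random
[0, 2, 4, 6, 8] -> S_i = 0 + 2*i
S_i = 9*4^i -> [9, 36, 144, 576, 2304]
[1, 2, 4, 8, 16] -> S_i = 1*2^i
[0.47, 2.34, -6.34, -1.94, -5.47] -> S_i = Random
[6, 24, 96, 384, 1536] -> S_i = 6*4^i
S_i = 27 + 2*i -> [27, 29, 31, 33, 35]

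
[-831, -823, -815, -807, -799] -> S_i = -831 + 8*i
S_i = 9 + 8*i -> [9, 17, 25, 33, 41]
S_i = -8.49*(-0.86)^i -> [-8.49, 7.3, -6.28, 5.4, -4.64]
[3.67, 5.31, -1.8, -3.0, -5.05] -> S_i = Random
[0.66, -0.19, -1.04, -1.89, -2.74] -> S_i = 0.66 + -0.85*i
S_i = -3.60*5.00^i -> [-3.6, -18.0, -90.0, -450.0, -2250.0]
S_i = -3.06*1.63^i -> [-3.06, -4.99, -8.13, -13.25, -21.6]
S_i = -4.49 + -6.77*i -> [-4.49, -11.26, -18.03, -24.8, -31.57]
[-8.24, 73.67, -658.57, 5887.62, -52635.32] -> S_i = -8.24*(-8.94)^i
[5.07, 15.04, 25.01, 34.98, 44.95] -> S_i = 5.07 + 9.97*i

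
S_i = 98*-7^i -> [98, -686, 4802, -33614, 235298]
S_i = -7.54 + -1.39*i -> [-7.54, -8.93, -10.32, -11.71, -13.1]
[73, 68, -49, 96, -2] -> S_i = Random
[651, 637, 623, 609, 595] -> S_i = 651 + -14*i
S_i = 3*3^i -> [3, 9, 27, 81, 243]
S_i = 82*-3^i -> [82, -246, 738, -2214, 6642]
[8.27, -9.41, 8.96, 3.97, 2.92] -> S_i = Random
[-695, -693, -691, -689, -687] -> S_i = -695 + 2*i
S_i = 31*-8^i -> [31, -248, 1984, -15872, 126976]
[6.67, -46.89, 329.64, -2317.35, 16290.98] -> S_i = 6.67*(-7.03)^i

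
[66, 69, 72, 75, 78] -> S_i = 66 + 3*i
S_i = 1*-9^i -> [1, -9, 81, -729, 6561]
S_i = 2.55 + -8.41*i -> [2.55, -5.86, -14.27, -22.68, -31.09]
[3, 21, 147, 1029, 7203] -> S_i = 3*7^i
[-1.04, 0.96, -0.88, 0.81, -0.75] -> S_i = -1.04*(-0.92)^i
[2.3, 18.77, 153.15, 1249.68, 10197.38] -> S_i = 2.30*8.16^i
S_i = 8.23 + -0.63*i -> [8.23, 7.6, 6.97, 6.34, 5.71]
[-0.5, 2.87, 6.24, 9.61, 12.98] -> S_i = -0.50 + 3.37*i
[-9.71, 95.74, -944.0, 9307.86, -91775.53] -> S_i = -9.71*(-9.86)^i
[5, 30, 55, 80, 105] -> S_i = 5 + 25*i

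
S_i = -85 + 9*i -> [-85, -76, -67, -58, -49]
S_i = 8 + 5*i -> [8, 13, 18, 23, 28]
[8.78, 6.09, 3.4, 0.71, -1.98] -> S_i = 8.78 + -2.69*i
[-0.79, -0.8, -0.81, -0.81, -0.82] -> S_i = -0.79*1.01^i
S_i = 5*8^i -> [5, 40, 320, 2560, 20480]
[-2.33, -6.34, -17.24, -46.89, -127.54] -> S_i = -2.33*2.72^i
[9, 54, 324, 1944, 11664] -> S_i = 9*6^i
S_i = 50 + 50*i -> [50, 100, 150, 200, 250]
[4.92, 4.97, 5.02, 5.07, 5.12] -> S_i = 4.92*1.01^i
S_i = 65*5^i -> [65, 325, 1625, 8125, 40625]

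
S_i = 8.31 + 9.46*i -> [8.31, 17.77, 27.23, 36.69, 46.15]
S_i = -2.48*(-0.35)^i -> [-2.48, 0.87, -0.3, 0.11, -0.04]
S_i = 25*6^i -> [25, 150, 900, 5400, 32400]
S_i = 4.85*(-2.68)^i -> [4.85, -13.0, 34.83, -93.36, 250.2]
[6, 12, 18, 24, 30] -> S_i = 6 + 6*i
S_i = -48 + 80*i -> [-48, 32, 112, 192, 272]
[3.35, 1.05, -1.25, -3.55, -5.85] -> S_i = 3.35 + -2.30*i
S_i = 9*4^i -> [9, 36, 144, 576, 2304]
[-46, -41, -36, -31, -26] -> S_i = -46 + 5*i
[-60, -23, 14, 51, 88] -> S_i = -60 + 37*i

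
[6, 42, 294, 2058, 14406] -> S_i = 6*7^i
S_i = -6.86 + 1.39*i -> [-6.86, -5.47, -4.08, -2.69, -1.3]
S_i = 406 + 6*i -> [406, 412, 418, 424, 430]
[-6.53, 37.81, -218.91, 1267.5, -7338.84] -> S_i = -6.53*(-5.79)^i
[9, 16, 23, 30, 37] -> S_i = 9 + 7*i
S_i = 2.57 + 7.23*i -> [2.57, 9.8, 17.03, 24.26, 31.49]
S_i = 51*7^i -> [51, 357, 2499, 17493, 122451]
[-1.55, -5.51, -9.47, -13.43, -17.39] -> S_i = -1.55 + -3.96*i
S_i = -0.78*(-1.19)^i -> [-0.78, 0.93, -1.1, 1.31, -1.56]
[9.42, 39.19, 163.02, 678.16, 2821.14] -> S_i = 9.42*4.16^i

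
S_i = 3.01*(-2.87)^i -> [3.01, -8.64, 24.79, -71.16, 204.22]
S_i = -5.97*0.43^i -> [-5.97, -2.57, -1.1, -0.47, -0.2]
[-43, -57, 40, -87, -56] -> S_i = Random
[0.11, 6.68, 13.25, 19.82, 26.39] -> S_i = 0.11 + 6.57*i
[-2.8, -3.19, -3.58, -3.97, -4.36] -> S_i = -2.80 + -0.39*i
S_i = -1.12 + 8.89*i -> [-1.12, 7.77, 16.66, 25.55, 34.44]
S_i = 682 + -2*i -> [682, 680, 678, 676, 674]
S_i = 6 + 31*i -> [6, 37, 68, 99, 130]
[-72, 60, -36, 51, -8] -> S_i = Random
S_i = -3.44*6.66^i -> [-3.44, -22.91, -152.58, -1016.2, -6767.92]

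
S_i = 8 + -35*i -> [8, -27, -62, -97, -132]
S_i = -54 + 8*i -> [-54, -46, -38, -30, -22]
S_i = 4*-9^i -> [4, -36, 324, -2916, 26244]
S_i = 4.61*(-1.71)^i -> [4.61, -7.88, 13.48, -23.05, 39.42]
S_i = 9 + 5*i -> [9, 14, 19, 24, 29]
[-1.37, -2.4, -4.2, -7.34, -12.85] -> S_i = -1.37*1.75^i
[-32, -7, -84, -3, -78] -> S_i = Random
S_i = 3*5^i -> [3, 15, 75, 375, 1875]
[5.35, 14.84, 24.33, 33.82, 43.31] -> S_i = 5.35 + 9.49*i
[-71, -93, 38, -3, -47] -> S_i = Random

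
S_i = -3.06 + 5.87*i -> [-3.06, 2.81, 8.68, 14.55, 20.42]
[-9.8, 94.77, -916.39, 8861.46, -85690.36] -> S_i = -9.80*(-9.67)^i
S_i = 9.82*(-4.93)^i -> [9.82, -48.41, 238.67, -1176.66, 5800.95]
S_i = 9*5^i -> [9, 45, 225, 1125, 5625]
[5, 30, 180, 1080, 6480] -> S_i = 5*6^i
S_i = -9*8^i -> [-9, -72, -576, -4608, -36864]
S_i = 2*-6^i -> [2, -12, 72, -432, 2592]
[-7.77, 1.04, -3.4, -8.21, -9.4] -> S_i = Random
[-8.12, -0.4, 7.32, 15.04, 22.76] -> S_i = -8.12 + 7.72*i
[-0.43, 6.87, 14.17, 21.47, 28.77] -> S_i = -0.43 + 7.30*i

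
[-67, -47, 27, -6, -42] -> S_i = Random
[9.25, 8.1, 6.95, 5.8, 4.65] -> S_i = 9.25 + -1.15*i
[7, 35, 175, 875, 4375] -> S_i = 7*5^i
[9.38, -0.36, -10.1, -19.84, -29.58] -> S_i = 9.38 + -9.74*i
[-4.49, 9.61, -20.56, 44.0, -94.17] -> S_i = -4.49*(-2.14)^i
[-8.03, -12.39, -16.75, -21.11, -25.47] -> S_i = -8.03 + -4.36*i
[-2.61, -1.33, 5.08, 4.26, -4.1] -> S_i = Random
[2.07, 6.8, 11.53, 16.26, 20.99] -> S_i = 2.07 + 4.73*i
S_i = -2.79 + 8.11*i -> [-2.79, 5.32, 13.43, 21.54, 29.65]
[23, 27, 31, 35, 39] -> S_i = 23 + 4*i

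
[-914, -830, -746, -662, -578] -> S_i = -914 + 84*i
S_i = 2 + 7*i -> [2, 9, 16, 23, 30]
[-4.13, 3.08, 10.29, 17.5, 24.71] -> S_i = -4.13 + 7.21*i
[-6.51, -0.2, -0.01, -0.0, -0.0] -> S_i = -6.51*0.03^i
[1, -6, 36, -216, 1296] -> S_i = 1*-6^i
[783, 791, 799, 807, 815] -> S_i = 783 + 8*i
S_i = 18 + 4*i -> [18, 22, 26, 30, 34]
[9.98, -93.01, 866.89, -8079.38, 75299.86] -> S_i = 9.98*(-9.32)^i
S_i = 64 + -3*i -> [64, 61, 58, 55, 52]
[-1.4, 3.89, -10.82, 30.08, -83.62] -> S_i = -1.40*(-2.78)^i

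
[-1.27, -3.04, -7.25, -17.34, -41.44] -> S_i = -1.27*2.39^i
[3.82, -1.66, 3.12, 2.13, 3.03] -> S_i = Random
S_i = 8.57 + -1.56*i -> [8.57, 7.01, 5.45, 3.89, 2.33]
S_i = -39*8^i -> [-39, -312, -2496, -19968, -159744]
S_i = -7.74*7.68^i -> [-7.74, -59.44, -456.52, -3506.1, -26926.87]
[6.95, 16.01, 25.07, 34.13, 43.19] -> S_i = 6.95 + 9.06*i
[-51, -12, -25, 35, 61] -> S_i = Random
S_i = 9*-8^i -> [9, -72, 576, -4608, 36864]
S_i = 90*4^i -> [90, 360, 1440, 5760, 23040]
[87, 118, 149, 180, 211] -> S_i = 87 + 31*i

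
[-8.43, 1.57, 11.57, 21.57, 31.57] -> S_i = -8.43 + 10.00*i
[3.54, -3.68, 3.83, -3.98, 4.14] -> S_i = 3.54*(-1.04)^i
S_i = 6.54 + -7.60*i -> [6.54, -1.06, -8.66, -16.26, -23.86]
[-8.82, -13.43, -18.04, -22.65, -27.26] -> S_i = -8.82 + -4.61*i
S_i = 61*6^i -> [61, 366, 2196, 13176, 79056]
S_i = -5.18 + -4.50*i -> [-5.18, -9.68, -14.18, -18.68, -23.18]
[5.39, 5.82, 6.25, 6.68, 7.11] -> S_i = 5.39 + 0.43*i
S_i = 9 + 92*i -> [9, 101, 193, 285, 377]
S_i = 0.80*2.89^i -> [0.8, 2.31, 6.68, 19.31, 55.81]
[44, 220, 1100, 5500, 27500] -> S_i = 44*5^i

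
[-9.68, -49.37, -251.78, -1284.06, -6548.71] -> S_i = -9.68*5.10^i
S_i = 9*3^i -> [9, 27, 81, 243, 729]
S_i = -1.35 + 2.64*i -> [-1.35, 1.29, 3.93, 6.57, 9.21]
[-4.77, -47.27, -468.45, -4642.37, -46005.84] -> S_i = -4.77*9.91^i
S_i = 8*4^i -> [8, 32, 128, 512, 2048]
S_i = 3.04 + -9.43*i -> [3.04, -6.39, -15.82, -25.25, -34.68]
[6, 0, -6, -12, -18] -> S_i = 6 + -6*i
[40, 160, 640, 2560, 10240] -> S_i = 40*4^i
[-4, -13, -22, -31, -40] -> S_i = -4 + -9*i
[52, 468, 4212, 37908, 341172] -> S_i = 52*9^i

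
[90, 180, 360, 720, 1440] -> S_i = 90*2^i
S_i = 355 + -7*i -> [355, 348, 341, 334, 327]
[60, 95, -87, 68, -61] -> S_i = Random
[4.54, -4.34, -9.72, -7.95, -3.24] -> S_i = Random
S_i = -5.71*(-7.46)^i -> [-5.71, 42.6, -317.77, 2370.57, -17684.44]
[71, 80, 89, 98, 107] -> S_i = 71 + 9*i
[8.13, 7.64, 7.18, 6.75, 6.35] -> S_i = 8.13*0.94^i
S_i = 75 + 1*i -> [75, 76, 77, 78, 79]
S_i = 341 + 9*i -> [341, 350, 359, 368, 377]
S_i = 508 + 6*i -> [508, 514, 520, 526, 532]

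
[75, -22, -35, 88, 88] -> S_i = Random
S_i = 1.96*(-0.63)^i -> [1.96, -1.23, 0.78, -0.49, 0.31]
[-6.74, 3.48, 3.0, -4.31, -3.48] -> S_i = Random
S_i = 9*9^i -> [9, 81, 729, 6561, 59049]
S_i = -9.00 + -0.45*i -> [-9.0, -9.45, -9.9, -10.35, -10.8]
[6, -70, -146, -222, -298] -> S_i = 6 + -76*i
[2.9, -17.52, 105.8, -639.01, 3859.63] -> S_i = 2.90*(-6.04)^i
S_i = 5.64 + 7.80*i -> [5.64, 13.44, 21.24, 29.04, 36.84]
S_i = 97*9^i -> [97, 873, 7857, 70713, 636417]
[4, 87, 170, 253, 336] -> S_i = 4 + 83*i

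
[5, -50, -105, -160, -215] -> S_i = 5 + -55*i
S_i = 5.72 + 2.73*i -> [5.72, 8.45, 11.18, 13.91, 16.64]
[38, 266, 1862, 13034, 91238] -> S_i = 38*7^i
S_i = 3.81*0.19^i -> [3.81, 0.72, 0.14, 0.03, 0.0]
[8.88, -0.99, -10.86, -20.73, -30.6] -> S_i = 8.88 + -9.87*i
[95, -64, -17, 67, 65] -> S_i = Random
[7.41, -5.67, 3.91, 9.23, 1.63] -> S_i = Random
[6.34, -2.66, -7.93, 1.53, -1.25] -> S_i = Random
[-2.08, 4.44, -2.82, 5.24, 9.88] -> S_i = Random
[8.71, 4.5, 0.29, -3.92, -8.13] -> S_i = 8.71 + -4.21*i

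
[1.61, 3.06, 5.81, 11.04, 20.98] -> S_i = 1.61*1.90^i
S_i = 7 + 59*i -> [7, 66, 125, 184, 243]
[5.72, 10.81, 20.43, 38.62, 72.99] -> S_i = 5.72*1.89^i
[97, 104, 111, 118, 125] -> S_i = 97 + 7*i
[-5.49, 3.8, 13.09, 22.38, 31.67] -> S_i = -5.49 + 9.29*i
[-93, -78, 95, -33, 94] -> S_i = Random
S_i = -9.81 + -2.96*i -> [-9.81, -12.77, -15.73, -18.69, -21.65]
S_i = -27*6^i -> [-27, -162, -972, -5832, -34992]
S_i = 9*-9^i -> [9, -81, 729, -6561, 59049]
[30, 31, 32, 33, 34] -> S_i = 30 + 1*i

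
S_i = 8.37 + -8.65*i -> [8.37, -0.28, -8.93, -17.58, -26.23]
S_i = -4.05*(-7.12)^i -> [-4.05, 28.84, -205.31, 1461.82, -10408.18]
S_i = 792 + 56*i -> [792, 848, 904, 960, 1016]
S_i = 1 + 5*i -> [1, 6, 11, 16, 21]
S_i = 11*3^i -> [11, 33, 99, 297, 891]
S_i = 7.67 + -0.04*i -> [7.67, 7.63, 7.59, 7.55, 7.51]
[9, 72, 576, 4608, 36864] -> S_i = 9*8^i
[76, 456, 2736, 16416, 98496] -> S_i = 76*6^i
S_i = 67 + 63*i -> [67, 130, 193, 256, 319]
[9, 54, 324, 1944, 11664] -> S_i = 9*6^i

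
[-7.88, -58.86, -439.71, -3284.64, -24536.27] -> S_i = -7.88*7.47^i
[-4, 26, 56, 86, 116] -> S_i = -4 + 30*i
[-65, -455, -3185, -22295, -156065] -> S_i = -65*7^i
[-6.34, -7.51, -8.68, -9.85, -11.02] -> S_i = -6.34 + -1.17*i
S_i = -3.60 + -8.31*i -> [-3.6, -11.91, -20.22, -28.53, -36.84]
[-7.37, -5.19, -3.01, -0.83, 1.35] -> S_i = -7.37 + 2.18*i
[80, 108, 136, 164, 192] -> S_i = 80 + 28*i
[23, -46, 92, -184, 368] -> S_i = 23*-2^i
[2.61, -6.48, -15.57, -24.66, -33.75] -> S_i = 2.61 + -9.09*i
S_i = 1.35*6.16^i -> [1.35, 8.32, 51.23, 315.56, 1943.82]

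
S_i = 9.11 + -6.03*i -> [9.11, 3.08, -2.95, -8.98, -15.01]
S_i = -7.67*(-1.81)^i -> [-7.67, 13.88, -25.13, 45.48, -82.32]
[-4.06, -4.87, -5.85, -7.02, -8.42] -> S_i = -4.06*1.20^i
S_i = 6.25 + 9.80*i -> [6.25, 16.05, 25.85, 35.65, 45.45]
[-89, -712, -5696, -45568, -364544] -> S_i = -89*8^i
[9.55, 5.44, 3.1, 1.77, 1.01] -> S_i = 9.55*0.57^i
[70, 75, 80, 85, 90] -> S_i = 70 + 5*i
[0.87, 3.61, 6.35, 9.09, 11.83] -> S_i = 0.87 + 2.74*i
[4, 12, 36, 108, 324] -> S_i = 4*3^i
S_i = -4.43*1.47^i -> [-4.43, -6.51, -9.57, -14.07, -20.69]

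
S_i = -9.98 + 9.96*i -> [-9.98, -0.02, 9.94, 19.9, 29.86]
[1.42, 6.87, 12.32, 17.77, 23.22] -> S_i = 1.42 + 5.45*i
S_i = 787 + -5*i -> [787, 782, 777, 772, 767]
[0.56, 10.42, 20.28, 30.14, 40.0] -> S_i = 0.56 + 9.86*i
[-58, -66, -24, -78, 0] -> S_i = Random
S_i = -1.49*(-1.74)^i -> [-1.49, 2.59, -4.51, 7.85, -13.66]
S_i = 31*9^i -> [31, 279, 2511, 22599, 203391]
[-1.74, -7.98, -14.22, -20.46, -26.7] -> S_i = -1.74 + -6.24*i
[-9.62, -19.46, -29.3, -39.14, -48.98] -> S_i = -9.62 + -9.84*i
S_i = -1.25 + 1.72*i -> [-1.25, 0.47, 2.19, 3.91, 5.63]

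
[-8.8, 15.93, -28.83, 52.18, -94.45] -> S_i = -8.80*(-1.81)^i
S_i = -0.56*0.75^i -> [-0.56, -0.42, -0.32, -0.24, -0.18]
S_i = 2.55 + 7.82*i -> [2.55, 10.37, 18.19, 26.01, 33.83]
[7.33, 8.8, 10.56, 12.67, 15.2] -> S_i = 7.33*1.20^i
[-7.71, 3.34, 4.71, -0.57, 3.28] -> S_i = Random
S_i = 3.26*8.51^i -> [3.26, 27.74, 236.09, 2009.12, 17097.63]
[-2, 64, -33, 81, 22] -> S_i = Random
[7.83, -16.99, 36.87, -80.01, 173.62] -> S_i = 7.83*(-2.17)^i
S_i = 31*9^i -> [31, 279, 2511, 22599, 203391]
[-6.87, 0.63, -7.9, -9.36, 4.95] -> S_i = Random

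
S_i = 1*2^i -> [1, 2, 4, 8, 16]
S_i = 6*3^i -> [6, 18, 54, 162, 486]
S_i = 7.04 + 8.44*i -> [7.04, 15.48, 23.92, 32.36, 40.8]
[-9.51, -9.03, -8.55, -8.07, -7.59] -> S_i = -9.51 + 0.48*i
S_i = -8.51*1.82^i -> [-8.51, -15.49, -28.19, -51.3, -93.37]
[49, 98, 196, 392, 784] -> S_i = 49*2^i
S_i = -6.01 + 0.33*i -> [-6.01, -5.68, -5.35, -5.02, -4.69]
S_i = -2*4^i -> [-2, -8, -32, -128, -512]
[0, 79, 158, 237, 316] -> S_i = 0 + 79*i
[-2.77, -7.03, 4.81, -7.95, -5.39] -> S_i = Random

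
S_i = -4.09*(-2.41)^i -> [-4.09, 9.86, -23.76, 57.25, -137.97]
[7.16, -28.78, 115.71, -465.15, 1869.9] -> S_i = 7.16*(-4.02)^i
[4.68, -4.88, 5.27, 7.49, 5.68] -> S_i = Random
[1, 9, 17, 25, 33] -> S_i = 1 + 8*i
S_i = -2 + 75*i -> [-2, 73, 148, 223, 298]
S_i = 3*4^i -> [3, 12, 48, 192, 768]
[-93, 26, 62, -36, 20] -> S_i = Random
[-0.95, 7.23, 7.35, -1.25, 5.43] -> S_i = Random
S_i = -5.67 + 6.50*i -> [-5.67, 0.83, 7.33, 13.83, 20.33]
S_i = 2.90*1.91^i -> [2.9, 5.54, 10.58, 20.21, 38.6]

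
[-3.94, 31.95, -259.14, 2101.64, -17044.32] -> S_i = -3.94*(-8.11)^i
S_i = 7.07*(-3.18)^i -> [7.07, -22.48, 71.49, -227.35, 722.98]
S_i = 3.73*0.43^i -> [3.73, 1.6, 0.69, 0.3, 0.13]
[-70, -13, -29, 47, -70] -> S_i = Random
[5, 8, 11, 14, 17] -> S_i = 5 + 3*i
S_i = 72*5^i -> [72, 360, 1800, 9000, 45000]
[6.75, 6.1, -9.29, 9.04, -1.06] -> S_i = Random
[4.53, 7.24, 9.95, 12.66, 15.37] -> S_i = 4.53 + 2.71*i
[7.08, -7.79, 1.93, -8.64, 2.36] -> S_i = Random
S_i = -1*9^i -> [-1, -9, -81, -729, -6561]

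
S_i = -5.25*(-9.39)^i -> [-5.25, 49.3, -462.9, 4346.66, -40815.18]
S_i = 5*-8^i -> [5, -40, 320, -2560, 20480]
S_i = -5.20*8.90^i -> [-5.2, -46.28, -411.89, -3665.84, -32625.97]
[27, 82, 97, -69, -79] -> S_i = Random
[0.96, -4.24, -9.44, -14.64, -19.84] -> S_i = 0.96 + -5.20*i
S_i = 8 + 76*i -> [8, 84, 160, 236, 312]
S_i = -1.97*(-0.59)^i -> [-1.97, 1.16, -0.69, 0.4, -0.24]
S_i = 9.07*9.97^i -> [9.07, 90.43, 901.57, 8988.61, 89616.49]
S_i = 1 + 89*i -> [1, 90, 179, 268, 357]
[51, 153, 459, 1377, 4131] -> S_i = 51*3^i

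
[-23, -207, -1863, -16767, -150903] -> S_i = -23*9^i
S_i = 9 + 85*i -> [9, 94, 179, 264, 349]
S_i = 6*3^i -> [6, 18, 54, 162, 486]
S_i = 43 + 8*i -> [43, 51, 59, 67, 75]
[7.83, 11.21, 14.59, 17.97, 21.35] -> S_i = 7.83 + 3.38*i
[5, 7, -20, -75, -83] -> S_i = Random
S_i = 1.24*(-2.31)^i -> [1.24, -2.86, 6.62, -15.28, 35.31]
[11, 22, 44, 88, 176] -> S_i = 11*2^i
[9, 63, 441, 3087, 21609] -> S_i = 9*7^i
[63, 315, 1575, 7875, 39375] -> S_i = 63*5^i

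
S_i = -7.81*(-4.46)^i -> [-7.81, 34.83, -155.35, 692.88, -3090.23]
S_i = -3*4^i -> [-3, -12, -48, -192, -768]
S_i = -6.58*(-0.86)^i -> [-6.58, 5.66, -4.87, 4.19, -3.6]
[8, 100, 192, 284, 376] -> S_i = 8 + 92*i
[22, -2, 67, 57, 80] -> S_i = Random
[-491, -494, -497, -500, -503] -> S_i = -491 + -3*i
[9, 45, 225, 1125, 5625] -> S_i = 9*5^i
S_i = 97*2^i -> [97, 194, 388, 776, 1552]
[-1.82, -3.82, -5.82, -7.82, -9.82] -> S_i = -1.82 + -2.00*i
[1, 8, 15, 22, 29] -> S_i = 1 + 7*i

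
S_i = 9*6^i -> [9, 54, 324, 1944, 11664]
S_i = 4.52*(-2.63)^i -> [4.52, -11.89, 31.26, -82.23, 216.25]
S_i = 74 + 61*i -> [74, 135, 196, 257, 318]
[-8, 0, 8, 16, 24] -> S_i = -8 + 8*i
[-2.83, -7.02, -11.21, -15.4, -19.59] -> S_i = -2.83 + -4.19*i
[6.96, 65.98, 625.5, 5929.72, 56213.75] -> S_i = 6.96*9.48^i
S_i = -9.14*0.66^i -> [-9.14, -6.03, -3.98, -2.63, -1.73]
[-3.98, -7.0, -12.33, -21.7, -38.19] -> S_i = -3.98*1.76^i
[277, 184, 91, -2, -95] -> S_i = 277 + -93*i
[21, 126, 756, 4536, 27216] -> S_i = 21*6^i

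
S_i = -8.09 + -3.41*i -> [-8.09, -11.5, -14.91, -18.32, -21.73]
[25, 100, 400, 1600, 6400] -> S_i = 25*4^i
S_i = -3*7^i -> [-3, -21, -147, -1029, -7203]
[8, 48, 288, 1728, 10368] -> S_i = 8*6^i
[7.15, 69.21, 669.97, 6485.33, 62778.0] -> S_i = 7.15*9.68^i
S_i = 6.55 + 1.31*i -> [6.55, 7.86, 9.17, 10.48, 11.79]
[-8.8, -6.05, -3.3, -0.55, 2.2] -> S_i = -8.80 + 2.75*i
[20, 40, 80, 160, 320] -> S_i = 20*2^i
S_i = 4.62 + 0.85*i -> [4.62, 5.47, 6.32, 7.17, 8.02]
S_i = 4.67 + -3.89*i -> [4.67, 0.78, -3.11, -7.0, -10.89]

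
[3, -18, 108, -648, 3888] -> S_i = 3*-6^i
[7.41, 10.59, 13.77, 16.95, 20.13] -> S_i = 7.41 + 3.18*i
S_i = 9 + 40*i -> [9, 49, 89, 129, 169]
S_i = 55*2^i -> [55, 110, 220, 440, 880]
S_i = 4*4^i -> [4, 16, 64, 256, 1024]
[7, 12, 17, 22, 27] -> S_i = 7 + 5*i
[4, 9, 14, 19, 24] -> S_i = 4 + 5*i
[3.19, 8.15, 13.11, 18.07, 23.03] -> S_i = 3.19 + 4.96*i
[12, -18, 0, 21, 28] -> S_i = Random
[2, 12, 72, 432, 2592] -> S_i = 2*6^i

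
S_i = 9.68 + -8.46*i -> [9.68, 1.22, -7.24, -15.7, -24.16]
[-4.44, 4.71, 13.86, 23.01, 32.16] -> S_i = -4.44 + 9.15*i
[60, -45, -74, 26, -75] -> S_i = Random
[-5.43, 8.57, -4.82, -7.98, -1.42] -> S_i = Random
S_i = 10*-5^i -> [10, -50, 250, -1250, 6250]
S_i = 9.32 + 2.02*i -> [9.32, 11.34, 13.36, 15.38, 17.4]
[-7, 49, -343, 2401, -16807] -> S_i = -7*-7^i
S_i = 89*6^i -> [89, 534, 3204, 19224, 115344]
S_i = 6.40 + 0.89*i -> [6.4, 7.29, 8.18, 9.07, 9.96]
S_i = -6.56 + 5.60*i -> [-6.56, -0.96, 4.64, 10.24, 15.84]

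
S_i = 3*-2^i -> [3, -6, 12, -24, 48]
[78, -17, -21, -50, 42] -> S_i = Random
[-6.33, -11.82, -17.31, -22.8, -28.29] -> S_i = -6.33 + -5.49*i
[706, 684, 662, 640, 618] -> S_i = 706 + -22*i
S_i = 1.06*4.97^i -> [1.06, 5.27, 26.18, 130.13, 646.74]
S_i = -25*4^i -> [-25, -100, -400, -1600, -6400]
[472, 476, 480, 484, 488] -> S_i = 472 + 4*i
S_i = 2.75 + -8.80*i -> [2.75, -6.05, -14.85, -23.65, -32.45]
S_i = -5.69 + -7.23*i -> [-5.69, -12.92, -20.15, -27.38, -34.61]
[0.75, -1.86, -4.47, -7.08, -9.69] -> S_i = 0.75 + -2.61*i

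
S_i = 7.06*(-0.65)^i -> [7.06, -4.59, 2.98, -1.94, 1.26]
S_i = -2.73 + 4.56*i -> [-2.73, 1.83, 6.39, 10.95, 15.51]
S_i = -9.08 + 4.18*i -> [-9.08, -4.9, -0.72, 3.46, 7.64]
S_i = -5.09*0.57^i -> [-5.09, -2.9, -1.65, -0.94, -0.54]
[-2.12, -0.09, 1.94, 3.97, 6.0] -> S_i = -2.12 + 2.03*i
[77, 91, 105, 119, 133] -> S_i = 77 + 14*i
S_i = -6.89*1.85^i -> [-6.89, -12.75, -23.58, -43.62, -80.71]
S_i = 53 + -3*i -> [53, 50, 47, 44, 41]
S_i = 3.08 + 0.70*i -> [3.08, 3.78, 4.48, 5.18, 5.88]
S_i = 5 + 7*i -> [5, 12, 19, 26, 33]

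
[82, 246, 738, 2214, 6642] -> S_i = 82*3^i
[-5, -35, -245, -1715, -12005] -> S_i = -5*7^i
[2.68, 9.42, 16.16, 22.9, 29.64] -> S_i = 2.68 + 6.74*i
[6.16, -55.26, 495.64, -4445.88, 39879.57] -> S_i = 6.16*(-8.97)^i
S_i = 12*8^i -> [12, 96, 768, 6144, 49152]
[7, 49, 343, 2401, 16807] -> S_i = 7*7^i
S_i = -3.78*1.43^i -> [-3.78, -5.41, -7.73, -11.05, -15.81]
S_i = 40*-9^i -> [40, -360, 3240, -29160, 262440]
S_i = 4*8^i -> [4, 32, 256, 2048, 16384]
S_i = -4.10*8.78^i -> [-4.1, -36.0, -316.06, -2775.03, -24364.75]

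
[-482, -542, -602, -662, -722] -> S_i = -482 + -60*i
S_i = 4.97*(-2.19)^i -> [4.97, -10.88, 23.84, -52.2, 114.32]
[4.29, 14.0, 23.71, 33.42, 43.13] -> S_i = 4.29 + 9.71*i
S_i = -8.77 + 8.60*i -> [-8.77, -0.17, 8.43, 17.03, 25.63]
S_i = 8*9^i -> [8, 72, 648, 5832, 52488]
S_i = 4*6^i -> [4, 24, 144, 864, 5184]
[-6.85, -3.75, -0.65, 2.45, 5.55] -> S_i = -6.85 + 3.10*i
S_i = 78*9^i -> [78, 702, 6318, 56862, 511758]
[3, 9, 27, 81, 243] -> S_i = 3*3^i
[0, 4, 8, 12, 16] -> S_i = 0 + 4*i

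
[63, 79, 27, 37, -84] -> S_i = Random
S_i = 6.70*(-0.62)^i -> [6.7, -4.15, 2.58, -1.6, 0.99]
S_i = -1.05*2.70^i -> [-1.05, -2.84, -7.65, -20.67, -55.8]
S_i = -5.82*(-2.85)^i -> [-5.82, 16.59, -47.27, 134.73, -383.97]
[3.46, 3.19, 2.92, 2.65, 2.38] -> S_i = 3.46 + -0.27*i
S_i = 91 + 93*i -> [91, 184, 277, 370, 463]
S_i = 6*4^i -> [6, 24, 96, 384, 1536]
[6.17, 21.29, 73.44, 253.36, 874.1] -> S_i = 6.17*3.45^i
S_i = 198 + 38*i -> [198, 236, 274, 312, 350]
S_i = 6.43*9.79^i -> [6.43, 62.95, 616.28, 6033.36, 59066.57]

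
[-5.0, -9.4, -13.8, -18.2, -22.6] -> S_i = -5.00 + -4.40*i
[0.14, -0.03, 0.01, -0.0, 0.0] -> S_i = 0.14*(-0.19)^i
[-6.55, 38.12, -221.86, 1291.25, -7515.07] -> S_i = -6.55*(-5.82)^i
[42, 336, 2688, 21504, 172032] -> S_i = 42*8^i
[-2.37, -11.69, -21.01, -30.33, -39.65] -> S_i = -2.37 + -9.32*i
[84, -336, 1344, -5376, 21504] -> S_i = 84*-4^i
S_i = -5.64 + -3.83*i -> [-5.64, -9.47, -13.3, -17.13, -20.96]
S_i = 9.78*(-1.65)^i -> [9.78, -16.14, 26.63, -43.93, 72.49]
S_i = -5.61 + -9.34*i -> [-5.61, -14.95, -24.29, -33.63, -42.97]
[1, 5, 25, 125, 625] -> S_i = 1*5^i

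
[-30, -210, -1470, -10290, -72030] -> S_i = -30*7^i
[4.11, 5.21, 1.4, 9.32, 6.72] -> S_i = Random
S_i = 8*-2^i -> [8, -16, 32, -64, 128]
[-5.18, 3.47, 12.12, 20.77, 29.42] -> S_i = -5.18 + 8.65*i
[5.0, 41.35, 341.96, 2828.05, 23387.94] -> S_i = 5.00*8.27^i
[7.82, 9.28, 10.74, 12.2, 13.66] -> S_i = 7.82 + 1.46*i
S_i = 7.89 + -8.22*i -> [7.89, -0.33, -8.55, -16.77, -24.99]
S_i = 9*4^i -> [9, 36, 144, 576, 2304]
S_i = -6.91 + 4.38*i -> [-6.91, -2.53, 1.85, 6.23, 10.61]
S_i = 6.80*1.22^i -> [6.8, 8.3, 10.12, 12.35, 15.06]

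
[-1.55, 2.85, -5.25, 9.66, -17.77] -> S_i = -1.55*(-1.84)^i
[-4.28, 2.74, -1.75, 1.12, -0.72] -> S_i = -4.28*(-0.64)^i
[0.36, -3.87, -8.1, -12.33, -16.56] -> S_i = 0.36 + -4.23*i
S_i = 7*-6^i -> [7, -42, 252, -1512, 9072]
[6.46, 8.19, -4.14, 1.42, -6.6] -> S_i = Random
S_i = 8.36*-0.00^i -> [8.36, -0.0, 0.0, -0.0, 0.0]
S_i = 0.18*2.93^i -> [0.18, 0.53, 1.55, 4.53, 13.27]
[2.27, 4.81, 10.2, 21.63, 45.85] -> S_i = 2.27*2.12^i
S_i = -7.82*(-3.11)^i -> [-7.82, 24.32, -75.64, 235.23, -731.56]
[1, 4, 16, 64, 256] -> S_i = 1*4^i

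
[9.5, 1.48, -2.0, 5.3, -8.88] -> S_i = Random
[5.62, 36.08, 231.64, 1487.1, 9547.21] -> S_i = 5.62*6.42^i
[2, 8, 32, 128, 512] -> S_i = 2*4^i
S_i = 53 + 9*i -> [53, 62, 71, 80, 89]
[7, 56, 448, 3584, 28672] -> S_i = 7*8^i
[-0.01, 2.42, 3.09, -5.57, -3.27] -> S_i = Random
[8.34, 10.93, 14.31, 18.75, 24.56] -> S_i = 8.34*1.31^i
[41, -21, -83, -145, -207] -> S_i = 41 + -62*i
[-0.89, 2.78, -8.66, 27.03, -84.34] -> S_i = -0.89*(-3.12)^i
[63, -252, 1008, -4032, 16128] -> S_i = 63*-4^i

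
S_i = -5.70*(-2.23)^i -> [-5.7, 12.71, -28.35, 63.21, -140.96]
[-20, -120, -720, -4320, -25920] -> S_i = -20*6^i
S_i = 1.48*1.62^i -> [1.48, 2.4, 3.88, 6.29, 10.19]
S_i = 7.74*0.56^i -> [7.74, 4.33, 2.43, 1.36, 0.76]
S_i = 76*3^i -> [76, 228, 684, 2052, 6156]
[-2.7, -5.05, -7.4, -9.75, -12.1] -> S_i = -2.70 + -2.35*i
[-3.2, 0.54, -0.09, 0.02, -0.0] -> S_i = -3.20*(-0.17)^i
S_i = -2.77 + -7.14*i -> [-2.77, -9.91, -17.05, -24.19, -31.33]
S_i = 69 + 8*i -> [69, 77, 85, 93, 101]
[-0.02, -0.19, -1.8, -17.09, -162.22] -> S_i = -0.02*9.49^i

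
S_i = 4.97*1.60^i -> [4.97, 7.95, 12.72, 20.36, 32.57]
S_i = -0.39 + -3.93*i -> [-0.39, -4.32, -8.25, -12.18, -16.11]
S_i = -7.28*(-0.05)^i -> [-7.28, 0.36, -0.02, 0.0, -0.0]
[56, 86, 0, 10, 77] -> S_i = Random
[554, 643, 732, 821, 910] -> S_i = 554 + 89*i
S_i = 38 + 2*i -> [38, 40, 42, 44, 46]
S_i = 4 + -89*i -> [4, -85, -174, -263, -352]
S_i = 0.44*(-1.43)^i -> [0.44, -0.63, 0.9, -1.29, 1.84]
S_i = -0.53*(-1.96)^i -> [-0.53, 1.04, -2.04, 3.99, -7.82]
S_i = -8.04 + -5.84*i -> [-8.04, -13.88, -19.72, -25.56, -31.4]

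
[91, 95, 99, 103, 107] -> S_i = 91 + 4*i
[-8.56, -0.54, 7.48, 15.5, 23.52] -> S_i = -8.56 + 8.02*i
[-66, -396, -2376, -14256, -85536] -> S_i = -66*6^i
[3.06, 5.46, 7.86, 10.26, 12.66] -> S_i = 3.06 + 2.40*i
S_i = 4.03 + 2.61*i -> [4.03, 6.64, 9.25, 11.86, 14.47]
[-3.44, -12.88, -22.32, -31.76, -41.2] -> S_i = -3.44 + -9.44*i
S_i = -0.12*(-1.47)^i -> [-0.12, 0.18, -0.26, 0.38, -0.56]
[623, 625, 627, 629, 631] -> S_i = 623 + 2*i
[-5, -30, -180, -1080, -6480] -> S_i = -5*6^i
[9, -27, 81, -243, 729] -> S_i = 9*-3^i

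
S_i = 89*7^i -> [89, 623, 4361, 30527, 213689]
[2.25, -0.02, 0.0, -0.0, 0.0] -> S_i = 2.25*(-0.01)^i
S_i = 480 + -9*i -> [480, 471, 462, 453, 444]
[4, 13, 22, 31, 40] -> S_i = 4 + 9*i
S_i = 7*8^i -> [7, 56, 448, 3584, 28672]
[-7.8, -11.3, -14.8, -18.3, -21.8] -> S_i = -7.80 + -3.50*i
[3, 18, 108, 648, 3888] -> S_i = 3*6^i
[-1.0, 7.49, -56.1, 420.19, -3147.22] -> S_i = -1.00*(-7.49)^i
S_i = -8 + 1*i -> [-8, -7, -6, -5, -4]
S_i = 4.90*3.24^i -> [4.9, 15.88, 51.44, 166.66, 539.98]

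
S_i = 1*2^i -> [1, 2, 4, 8, 16]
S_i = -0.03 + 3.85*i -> [-0.03, 3.82, 7.67, 11.52, 15.37]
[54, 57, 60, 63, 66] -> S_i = 54 + 3*i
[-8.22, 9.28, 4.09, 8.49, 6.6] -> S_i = Random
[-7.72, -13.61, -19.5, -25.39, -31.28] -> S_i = -7.72 + -5.89*i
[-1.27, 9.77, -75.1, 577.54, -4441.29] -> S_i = -1.27*(-7.69)^i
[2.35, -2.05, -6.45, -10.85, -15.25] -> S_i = 2.35 + -4.40*i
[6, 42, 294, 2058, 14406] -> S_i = 6*7^i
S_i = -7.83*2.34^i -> [-7.83, -18.32, -42.87, -100.33, -234.76]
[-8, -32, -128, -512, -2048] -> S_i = -8*4^i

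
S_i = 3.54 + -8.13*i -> [3.54, -4.59, -12.72, -20.85, -28.98]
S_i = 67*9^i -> [67, 603, 5427, 48843, 439587]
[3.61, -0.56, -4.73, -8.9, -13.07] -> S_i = 3.61 + -4.17*i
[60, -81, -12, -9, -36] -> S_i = Random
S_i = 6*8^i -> [6, 48, 384, 3072, 24576]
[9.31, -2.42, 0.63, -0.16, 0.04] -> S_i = 9.31*(-0.26)^i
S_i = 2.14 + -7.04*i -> [2.14, -4.9, -11.94, -18.98, -26.02]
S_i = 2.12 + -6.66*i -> [2.12, -4.54, -11.2, -17.86, -24.52]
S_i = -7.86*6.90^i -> [-7.86, -54.23, -374.21, -2582.08, -17816.36]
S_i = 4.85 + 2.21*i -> [4.85, 7.06, 9.27, 11.48, 13.69]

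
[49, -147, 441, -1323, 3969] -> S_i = 49*-3^i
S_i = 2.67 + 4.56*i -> [2.67, 7.23, 11.79, 16.35, 20.91]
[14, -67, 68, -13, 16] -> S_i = Random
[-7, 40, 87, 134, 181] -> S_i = -7 + 47*i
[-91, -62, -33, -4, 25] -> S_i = -91 + 29*i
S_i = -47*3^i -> [-47, -141, -423, -1269, -3807]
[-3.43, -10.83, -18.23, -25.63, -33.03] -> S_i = -3.43 + -7.40*i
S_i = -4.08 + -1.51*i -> [-4.08, -5.59, -7.1, -8.61, -10.12]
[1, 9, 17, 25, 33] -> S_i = 1 + 8*i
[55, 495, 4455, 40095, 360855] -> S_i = 55*9^i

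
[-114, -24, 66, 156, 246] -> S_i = -114 + 90*i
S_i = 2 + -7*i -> [2, -5, -12, -19, -26]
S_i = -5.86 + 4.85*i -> [-5.86, -1.01, 3.84, 8.69, 13.54]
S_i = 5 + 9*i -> [5, 14, 23, 32, 41]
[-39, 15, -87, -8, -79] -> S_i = Random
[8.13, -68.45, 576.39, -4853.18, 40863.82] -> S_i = 8.13*(-8.42)^i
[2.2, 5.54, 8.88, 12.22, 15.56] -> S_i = 2.20 + 3.34*i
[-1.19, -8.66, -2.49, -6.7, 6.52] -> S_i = Random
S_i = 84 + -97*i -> [84, -13, -110, -207, -304]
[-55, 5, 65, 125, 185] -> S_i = -55 + 60*i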